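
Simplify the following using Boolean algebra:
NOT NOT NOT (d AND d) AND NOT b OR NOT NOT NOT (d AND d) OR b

NOT d OR b

NOT NOT NOT (d AND d) AND NOT b OR NOT NOT NOT (d AND d) OR b
= NOT NOT NOT (d AND d) OR b   — absorption
= NOT (d AND d) OR b   — double negation
= NOT d OR b   — idempotence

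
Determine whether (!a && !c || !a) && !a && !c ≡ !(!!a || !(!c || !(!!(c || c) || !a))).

Yes

E1: (!a && !c || !a) && !a && !c
    = !a && !c   — absorption
E2: !(!!a || !(!c || !(!!(c || c) || !a)))
    = !(!!a || !(!c || !(c || c) && a))   — De Morgan
    = !(!!a || !(!c || !c && a))   — idempotence
    = !(!!a || !!c)   — absorption
    = !a && !c   — De Morgan
Both reduce to !a && !c, so they are equivalent.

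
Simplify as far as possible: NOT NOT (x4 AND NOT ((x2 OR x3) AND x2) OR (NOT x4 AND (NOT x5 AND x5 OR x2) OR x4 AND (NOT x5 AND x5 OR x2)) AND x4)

x4

NOT NOT (x4 AND NOT ((x2 OR x3) AND x2) OR (NOT x4 AND (NOT x5 AND x5 OR x2) OR x4 AND (NOT x5 AND x5 OR x2)) AND x4)
= NOT NOT (x4 AND NOT ((x2 OR x3) AND x2) OR (NOT x5 AND x5 OR x2) AND x4)
= NOT NOT (x4 AND NOT ((x2 OR x3) AND x2) OR x2 AND x4)
= NOT NOT (x4 AND NOT x2 OR x2 AND x4)
= x4 AND NOT x2 OR x2 AND x4
= x4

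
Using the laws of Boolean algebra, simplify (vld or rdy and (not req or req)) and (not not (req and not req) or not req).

(vld or rdy and (not req or req)) and (not not (req and not req) or not req)
= (vld or rdy) and (not not (req and not req) or not req)   — complement / identity
= (vld or rdy) and (req and not req or not req)   — double negation
= (vld or rdy) and not req   — complement / identity

(vld or rdy) and not req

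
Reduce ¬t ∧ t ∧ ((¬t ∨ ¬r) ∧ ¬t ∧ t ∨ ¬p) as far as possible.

False

¬t ∧ t ∧ ((¬t ∨ ¬r) ∧ ¬t ∧ t ∨ ¬p)
= ¬t ∧ t ∧ (¬t ∧ t ∨ ¬p)
= ¬t ∧ t
= False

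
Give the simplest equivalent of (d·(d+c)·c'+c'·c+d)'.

d'

(d·(d+c)·c'+c'·c+d)'
= (d·(d+c)·c'+d)'   [complement / identity]
= (d·c'+d)'   [absorption]
= d'   [absorption]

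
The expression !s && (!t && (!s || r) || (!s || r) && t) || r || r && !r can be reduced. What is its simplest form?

!s || r

!s && (!t && (!s || r) || (!s || r) && t) || r || r && !r
= !s && (!s || r) || r || r && !r   — distribution
= !s && (!s || r) || r   — complement / identity
= !s || r   — absorption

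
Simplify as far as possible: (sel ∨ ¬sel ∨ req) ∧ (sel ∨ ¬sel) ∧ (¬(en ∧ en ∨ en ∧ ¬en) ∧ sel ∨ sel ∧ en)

(sel ∨ ¬sel ∨ req) ∧ (sel ∨ ¬sel) ∧ (¬(en ∧ en ∨ en ∧ ¬en) ∧ sel ∨ sel ∧ en)
= (sel ∨ ¬sel) ∧ (¬(en ∧ en ∨ en ∧ ¬en) ∧ sel ∨ sel ∧ en)
= (sel ∨ ¬sel) ∧ (¬en ∧ sel ∨ sel ∧ en)
= (sel ∨ ¬sel) ∧ sel
= sel

sel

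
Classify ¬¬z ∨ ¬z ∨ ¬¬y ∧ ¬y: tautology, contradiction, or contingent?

¬¬z ∨ ¬z ∨ ¬¬y ∧ ¬y
= ¬¬z ∨ ¬z ∨ y ∧ ¬y   (double negation)
= ¬¬z ∨ ¬z   (complement / identity)
= z ∨ ¬z   (double negation)
= True   (complement)

tautology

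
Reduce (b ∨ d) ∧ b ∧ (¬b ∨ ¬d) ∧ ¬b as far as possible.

(b ∨ d) ∧ b ∧ (¬b ∨ ¬d) ∧ ¬b
= (b ∨ d) ∧ b ∧ ¬b   — absorption
= b ∧ ¬b   — absorption
= False   — complement

False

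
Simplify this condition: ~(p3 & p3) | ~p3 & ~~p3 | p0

~(p3 & p3) | ~p3 & ~~p3 | p0
= ~(p3 & p3) | ~p3 & p3 | p0   [double negation]
= ~(p3 & p3) | p0   [complement / identity]
= ~p3 | p0   [idempotence]

~p3 | p0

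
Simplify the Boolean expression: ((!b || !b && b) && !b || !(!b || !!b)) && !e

((!b || !b && b) && !b || !(!b || !!b)) && !e
= ((!b || !b && b) && !b || b && !b) && !e   (De Morgan)
= (!b && !b || b && !b) && !e   (complement / identity)
= !b && !e   (distribution)

!b && !e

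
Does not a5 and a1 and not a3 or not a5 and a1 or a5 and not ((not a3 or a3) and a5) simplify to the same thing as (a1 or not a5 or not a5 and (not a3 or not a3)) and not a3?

No

E1: not a5 and a1 and not a3 or not a5 and a1 or a5 and not ((not a3 or a3) and a5)
    = not a5 and a1 or a5 and not ((not a3 or a3) and a5)   — absorption
    = not a5 and a1 or a5 and not a5   — complement / identity
    = not a5 and a1   — complement / identity
E2: (a1 or not a5 or not a5 and (not a3 or not a3)) and not a3
    = (a1 or not a5 or not a5 and not a3) and not a3   — idempotence
    = (a1 or not a5) and not a3   — absorption
These differ: at a1=0, a3=0, a5=0, E1 = 0 but E2 = 1.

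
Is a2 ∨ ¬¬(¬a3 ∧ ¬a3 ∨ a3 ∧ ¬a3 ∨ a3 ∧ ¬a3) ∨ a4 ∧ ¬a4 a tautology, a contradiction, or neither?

neither

a2 ∨ ¬¬(¬a3 ∧ ¬a3 ∨ a3 ∧ ¬a3 ∨ a3 ∧ ¬a3) ∨ a4 ∧ ¬a4
= a2 ∨ ¬¬(¬a3 ∧ ¬a3 ∨ a3 ∧ ¬a3) ∨ a4 ∧ ¬a4
= a2 ∨ ¬¬¬a3 ∨ a4 ∧ ¬a4
= a2 ∨ ¬¬¬a3
= a2 ∨ ¬a3
This depends on a2, a3, so it is not a constant.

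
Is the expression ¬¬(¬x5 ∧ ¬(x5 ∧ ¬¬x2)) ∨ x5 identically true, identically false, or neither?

¬¬(¬x5 ∧ ¬(x5 ∧ ¬¬x2)) ∨ x5
= ¬(x5 ∨ x5 ∧ ¬¬x2) ∨ x5   (De Morgan)
= ¬(x5 ∨ x5 ∧ x2) ∨ x5   (double negation)
= ¬x5 ∨ x5   (absorption)
= True   (complement)

identically true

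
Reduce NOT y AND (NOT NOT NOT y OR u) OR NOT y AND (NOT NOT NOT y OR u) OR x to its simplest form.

NOT y OR x

NOT y AND (NOT NOT NOT y OR u) OR NOT y AND (NOT NOT NOT y OR u) OR x
= NOT y AND (NOT NOT NOT y OR u) OR x
= NOT y AND (NOT y OR u) OR x
= NOT y OR x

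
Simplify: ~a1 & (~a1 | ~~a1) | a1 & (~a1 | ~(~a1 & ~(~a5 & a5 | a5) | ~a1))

~a1 & (~a1 | ~~a1) | a1 & (~a1 | ~(~a1 & ~(~a5 & a5 | a5) | ~a1))
= ~a1 & (~a1 | ~~a1) | a1 & (~a1 | ~(~a1 & ~a5 | ~a1))   — complement / identity
= ~a1 & (~a1 | ~~a1) | a1 & (~a1 | ~~a1)   — absorption
= ~a1 | ~~a1   — distribution
= ~a1 | a1   — double negation
= 1   — complement

1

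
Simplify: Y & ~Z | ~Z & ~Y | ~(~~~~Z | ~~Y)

~Z

Y & ~Z | ~Z & ~Y | ~(~~~~Z | ~~Y)
= Y & ~Z | ~Z & ~Y | ~(~~Z | ~~Y)   (double negation)
= Y & ~Z | ~Z & ~Y | ~Z & ~Y   (De Morgan)
= Y & ~Z | ~Z & ~Y   (idempotence)
= ~Z   (distribution)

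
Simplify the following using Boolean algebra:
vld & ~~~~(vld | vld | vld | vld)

vld & ~~~~(vld | vld | vld | vld)
= vld & ~~~~(vld | vld)   — idempotence
= vld & ~~~~vld   — idempotence
= vld & ~~vld   — double negation
= vld & vld   — double negation
= vld   — idempotence

vld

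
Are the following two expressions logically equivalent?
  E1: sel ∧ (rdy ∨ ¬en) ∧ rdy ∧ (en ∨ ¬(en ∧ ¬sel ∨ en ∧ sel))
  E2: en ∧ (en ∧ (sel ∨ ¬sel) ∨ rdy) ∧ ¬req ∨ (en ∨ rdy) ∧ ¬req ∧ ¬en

No

E1: sel ∧ (rdy ∨ ¬en) ∧ rdy ∧ (en ∨ ¬(en ∧ ¬sel ∨ en ∧ sel))
    = sel ∧ (rdy ∨ ¬en) ∧ rdy ∧ (en ∨ ¬en)   (distribution)
    = sel ∧ (rdy ∨ ¬en) ∧ rdy   (complement / identity)
    = sel ∧ rdy   (absorption)
E2: en ∧ (en ∧ (sel ∨ ¬sel) ∨ rdy) ∧ ¬req ∨ (en ∨ rdy) ∧ ¬req ∧ ¬en
    = en ∧ (en ∨ rdy) ∧ ¬req ∨ (en ∨ rdy) ∧ ¬req ∧ ¬en   (complement / identity)
    = (en ∨ rdy) ∧ ¬req   (distribution)
These differ: at en=1, rdy=1, req=1, sel=1, E1 = 1 but E2 = 0.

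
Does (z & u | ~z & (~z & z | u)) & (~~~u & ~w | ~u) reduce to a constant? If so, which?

(z & u | ~z & (~z & z | u)) & (~~~u & ~w | ~u)
= (z & u | ~z & u) & (~~~u & ~w | ~u)   (complement / identity)
= u & (~~~u & ~w | ~u)   (distribution)
= u & (~u & ~w | ~u)   (double negation)
= u & ~u   (absorption)
= 0   (complement)

yes, False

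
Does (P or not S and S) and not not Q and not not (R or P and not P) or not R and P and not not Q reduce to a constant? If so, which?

no

(P or not S and S) and not not Q and not not (R or P and not P) or not R and P and not not Q
= P and not not Q and not not (R or P and not P) or not R and P and not not Q   — complement / identity
= P and not not Q and not not R or not R and P and not not Q   — complement / identity
= P and not not Q and R or not R and P and not not Q   — double negation
= P and not not Q   — distribution
= P and Q   — double negation
This depends on P, Q, so it is not a constant.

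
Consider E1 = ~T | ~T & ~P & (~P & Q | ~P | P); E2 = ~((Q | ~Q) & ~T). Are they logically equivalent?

No

E1: ~T | ~T & ~P & (~P & Q | ~P | P)
    = ~T | ~T & ~P & (~P | P)   [absorption]
    = ~T | ~T & ~P   [complement / identity]
    = ~T   [absorption]
E2: ~((Q | ~Q) & ~T)
    = ~~T   [complement / identity]
    = T   [double negation]
These differ: at P=1, Q=0, T=1, E1 = 0 but E2 = 1.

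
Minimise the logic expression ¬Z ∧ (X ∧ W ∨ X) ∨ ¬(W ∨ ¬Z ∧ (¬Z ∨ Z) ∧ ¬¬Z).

¬Z ∧ X ∨ ¬W

¬Z ∧ (X ∧ W ∨ X) ∨ ¬(W ∨ ¬Z ∧ (¬Z ∨ Z) ∧ ¬¬Z)
= ¬Z ∧ (X ∧ W ∨ X) ∨ ¬(W ∨ ¬Z ∧ ¬¬Z)   — complement / identity
= ¬Z ∧ (X ∧ W ∨ X) ∨ ¬(W ∨ ¬Z ∧ Z)   — double negation
= ¬Z ∧ (X ∧ W ∨ X) ∨ ¬W   — complement / identity
= ¬Z ∧ X ∨ ¬W   — absorption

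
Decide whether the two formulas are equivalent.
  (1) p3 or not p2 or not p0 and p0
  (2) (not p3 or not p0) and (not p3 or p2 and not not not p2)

E1: p3 or not p2 or not p0 and p0
    = p3 or not p2
E2: (not p3 or not p0) and (not p3 or p2 and not not not p2)
    = (not p3 or not p0) and (not p3 or p2 and not p2)
    = (not p3 or not p0) and not p3
    = not p3
These differ: at p0=1, p2=0, p3=1, E1 = 1 but E2 = 0.

No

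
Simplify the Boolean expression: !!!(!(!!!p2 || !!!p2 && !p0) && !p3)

!p2 || p3

!!!(!(!!!p2 || !!!p2 && !p0) && !p3)
= !!!(!!!!p2 && !p3)
= !!!(!!p2 && !p3)
= !(!!p2 && !p3)
= !p2 || p3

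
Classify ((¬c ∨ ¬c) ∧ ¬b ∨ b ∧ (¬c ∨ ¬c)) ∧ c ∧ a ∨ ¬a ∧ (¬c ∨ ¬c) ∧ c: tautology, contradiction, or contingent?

((¬c ∨ ¬c) ∧ ¬b ∨ b ∧ (¬c ∨ ¬c)) ∧ c ∧ a ∨ ¬a ∧ (¬c ∨ ¬c) ∧ c
= (¬c ∨ ¬c) ∧ c ∧ a ∨ ¬a ∧ (¬c ∨ ¬c) ∧ c   (distribution)
= (¬c ∨ ¬c) ∧ c   (distribution)
= ¬c ∧ c   (idempotence)
= False   (complement)

contradiction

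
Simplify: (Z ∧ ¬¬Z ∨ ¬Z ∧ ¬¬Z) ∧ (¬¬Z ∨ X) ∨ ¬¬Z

(Z ∧ ¬¬Z ∨ ¬Z ∧ ¬¬Z) ∧ (¬¬Z ∨ X) ∨ ¬¬Z
= ¬¬Z ∧ (¬¬Z ∨ X) ∨ ¬¬Z   [distribution]
= ¬¬Z ∨ ¬¬Z   [absorption]
= Z ∨ ¬¬Z   [double negation]
= Z ∨ Z   [double negation]
= Z   [idempotence]

Z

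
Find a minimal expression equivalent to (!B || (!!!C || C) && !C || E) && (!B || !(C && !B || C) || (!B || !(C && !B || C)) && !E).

!B || !C

(!B || (!!!C || C) && !C || E) && (!B || !(C && !B || C) || (!B || !(C && !B || C)) && !E)
= (!B || (!C || C) && !C || E) && (!B || !(C && !B || C) || (!B || !(C && !B || C)) && !E)
= (!B || (!C || C) && !C || E) && (!B || !(C && !B || C))
= (!B || (!C || C) && !C || E) && (!B || !C)
= (!B || !C || E) && (!B || !C)
= !B || !C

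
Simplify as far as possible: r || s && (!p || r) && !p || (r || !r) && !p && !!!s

r || s && (!p || r) && !p || (r || !r) && !p && !!!s
= r || s && (!p || r) && !p || !p && !!!s   (complement / identity)
= r || s && !p || !p && !!!s   (absorption)
= r || s && !p || !p && !s   (double negation)
= r || !p   (distribution)

r || !p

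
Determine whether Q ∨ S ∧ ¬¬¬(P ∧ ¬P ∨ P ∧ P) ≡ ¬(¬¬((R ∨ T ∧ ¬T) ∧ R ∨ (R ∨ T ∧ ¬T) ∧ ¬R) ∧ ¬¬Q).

E1: Q ∨ S ∧ ¬¬¬(P ∧ ¬P ∨ P ∧ P)
    = Q ∨ S ∧ ¬¬¬P   [distribution]
    = Q ∨ S ∧ ¬P   [double negation]
E2: ¬(¬¬((R ∨ T ∧ ¬T) ∧ R ∨ (R ∨ T ∧ ¬T) ∧ ¬R) ∧ ¬¬Q)
    = ¬(¬¬(R ∨ T ∧ ¬T) ∧ ¬¬Q)   [distribution]
    = ¬(R ∨ T ∧ ¬T) ∨ ¬Q   [De Morgan]
    = ¬R ∨ ¬Q   [complement / identity]
These differ: at P=1, Q=0, R=1, S=0, T=0, E1 = 0 but E2 = 1.

No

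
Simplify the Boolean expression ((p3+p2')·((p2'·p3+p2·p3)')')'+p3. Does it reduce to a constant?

1

((p3+p2')·((p2'·p3+p2·p3)')')'+p3
= ((p3+p2')·(p3')')'+p3   — distribution
= ((p3+p2')·p3)'+p3   — double negation
= p3'+p3   — absorption
= 1   — complement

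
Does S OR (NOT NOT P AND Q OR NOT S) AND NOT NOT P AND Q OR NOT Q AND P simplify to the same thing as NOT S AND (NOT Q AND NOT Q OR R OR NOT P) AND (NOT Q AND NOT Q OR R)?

No

E1: S OR (NOT NOT P AND Q OR NOT S) AND NOT NOT P AND Q OR NOT Q AND P
    = S OR NOT NOT P AND Q OR NOT Q AND P   (absorption)
    = S OR P AND Q OR NOT Q AND P   (double negation)
    = S OR P   (distribution)
E2: NOT S AND (NOT Q AND NOT Q OR R OR NOT P) AND (NOT Q AND NOT Q OR R)
    = NOT S AND (NOT Q AND NOT Q OR R)   (absorption)
    = NOT S AND (NOT Q OR R)   (idempotence)
These differ: at P=1, Q=0, R=1, S=1, E1 = 1 but E2 = 0.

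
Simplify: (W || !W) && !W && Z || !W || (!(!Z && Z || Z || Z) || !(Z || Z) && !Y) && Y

(W || !W) && !W && Z || !W || (!(!Z && Z || Z || Z) || !(Z || Z) && !Y) && Y
= (W || !W) && !W && Z || !W || (!(Z || Z) || !(Z || Z) && !Y) && Y   — complement / identity
= !W && Z || !W || (!(Z || Z) || !(Z || Z) && !Y) && Y   — complement / identity
= !W && Z || !W || !(Z || Z) && Y   — absorption
= !W && Z || !W || !Z && Y   — idempotence
= !W || !Z && Y   — absorption

!W || !Z && Y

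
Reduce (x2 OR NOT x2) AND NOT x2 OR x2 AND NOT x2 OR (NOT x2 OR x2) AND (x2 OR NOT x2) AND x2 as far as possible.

(x2 OR NOT x2) AND NOT x2 OR x2 AND NOT x2 OR (NOT x2 OR x2) AND (x2 OR NOT x2) AND x2
= (x2 OR NOT x2) AND NOT x2 OR (NOT x2 OR x2) AND (x2 OR NOT x2) AND x2   (complement / identity)
= (x2 OR NOT x2) AND NOT x2 OR (x2 OR NOT x2) AND x2   (complement / identity)
= x2 OR NOT x2   (distribution)
= TRUE   (complement)

TRUE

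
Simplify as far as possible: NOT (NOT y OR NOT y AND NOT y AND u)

y

NOT (NOT y OR NOT y AND NOT y AND u)
= NOT (NOT y OR NOT y AND u)
= NOT NOT y
= y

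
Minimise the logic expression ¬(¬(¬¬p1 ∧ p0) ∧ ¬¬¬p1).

p1

¬(¬(¬¬p1 ∧ p0) ∧ ¬¬¬p1)
= ¬¬p1 ∧ p0 ∨ ¬¬p1   (De Morgan)
= ¬¬p1   (absorption)
= p1   (double negation)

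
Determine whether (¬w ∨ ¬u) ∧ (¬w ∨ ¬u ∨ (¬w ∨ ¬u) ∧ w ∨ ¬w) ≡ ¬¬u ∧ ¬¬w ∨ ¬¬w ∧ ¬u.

No

E1: (¬w ∨ ¬u) ∧ (¬w ∨ ¬u ∨ (¬w ∨ ¬u) ∧ w ∨ ¬w)
    = (¬w ∨ ¬u) ∧ (¬w ∨ ¬u ∨ ¬w)   [absorption]
    = ¬w ∨ ¬u   [absorption]
E2: ¬¬u ∧ ¬¬w ∨ ¬¬w ∧ ¬u
    = u ∧ ¬¬w ∨ ¬¬w ∧ ¬u   [double negation]
    = ¬¬w   [distribution]
    = w   [double negation]
These differ: at u=1, w=0, E1 = 1 but E2 = 0.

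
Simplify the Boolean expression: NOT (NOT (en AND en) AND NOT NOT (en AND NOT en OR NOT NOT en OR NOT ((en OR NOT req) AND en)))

NOT (NOT (en AND en) AND NOT NOT (en AND NOT en OR NOT NOT en OR NOT ((en OR NOT req) AND en)))
= NOT (NOT (en AND en) AND NOT NOT (NOT NOT en OR NOT ((en OR NOT req) AND en)))   (complement / identity)
= NOT (NOT (en AND en) AND NOT (NOT en AND (en OR NOT req) AND en))   (De Morgan)
= NOT (NOT (en AND en) AND NOT (NOT en AND en))   (absorption)
= en AND en OR NOT en AND en   (De Morgan)
= en   (distribution)

en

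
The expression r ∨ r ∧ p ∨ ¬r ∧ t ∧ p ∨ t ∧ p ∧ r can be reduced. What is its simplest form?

r ∨ t ∧ p

r ∨ r ∧ p ∨ ¬r ∧ t ∧ p ∨ t ∧ p ∧ r
= r ∨ ¬r ∧ t ∧ p ∨ t ∧ p ∧ r
= r ∨ t ∧ p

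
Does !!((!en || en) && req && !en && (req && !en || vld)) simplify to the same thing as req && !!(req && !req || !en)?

E1: !!((!en || en) && req && !en && (req && !en || vld))
    = !!(req && !en && (req && !en || vld))   [complement / identity]
    = !!(req && !en)   [absorption]
    = req && !en   [double negation]
E2: req && !!(req && !req || !en)
    = req && (req && !req || !en)   [double negation]
    = req && !en   [complement / identity]
Both reduce to req && !en, so they are equivalent.

Yes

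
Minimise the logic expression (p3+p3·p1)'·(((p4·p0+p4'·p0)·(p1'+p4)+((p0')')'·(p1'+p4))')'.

(p3+p3·p1)'·(((p4·p0+p4'·p0)·(p1'+p4)+((p0')')'·(p1'+p4))')'
= (p3+p3·p1)'·((p0·(p1'+p4)+((p0')')'·(p1'+p4))')'   — distribution
= (p3+p3·p1)'·((p0·(p1'+p4)+p0'·(p1'+p4))')'   — double negation
= (p3+p3·p1)'·((p1'+p4)')'   — distribution
= p3'·((p1'+p4)')'   — absorption
= p3'·(p1'+p4)   — double negation

p3'·(p1'+p4)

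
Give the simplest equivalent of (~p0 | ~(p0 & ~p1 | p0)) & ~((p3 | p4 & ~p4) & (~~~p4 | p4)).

(~p0 | ~(p0 & ~p1 | p0)) & ~((p3 | p4 & ~p4) & (~~~p4 | p4))
= (~p0 | ~p0) & ~((p3 | p4 & ~p4) & (~~~p4 | p4))   [absorption]
= (~p0 | ~p0) & ~((p3 | p4 & ~p4) & (~p4 | p4))   [double negation]
= (~p0 | ~p0) & ~(p3 | p4 & ~p4)   [complement / identity]
= (~p0 | ~p0) & ~p3   [complement / identity]
= ~p0 & ~p3   [idempotence]

~p0 & ~p3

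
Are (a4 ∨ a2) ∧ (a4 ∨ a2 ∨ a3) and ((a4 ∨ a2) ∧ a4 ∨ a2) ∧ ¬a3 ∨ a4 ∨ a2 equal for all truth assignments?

E1: (a4 ∨ a2) ∧ (a4 ∨ a2 ∨ a3)
    = a4 ∨ a2   (absorption)
E2: ((a4 ∨ a2) ∧ a4 ∨ a2) ∧ ¬a3 ∨ a4 ∨ a2
    = (a4 ∨ a2) ∧ ¬a3 ∨ a4 ∨ a2   (absorption)
    = a4 ∨ a2   (absorption)
Both reduce to a4 ∨ a2, so they are equivalent.

Yes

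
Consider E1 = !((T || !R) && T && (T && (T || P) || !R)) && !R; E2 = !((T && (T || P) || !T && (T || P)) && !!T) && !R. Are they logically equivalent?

E1: !((T || !R) && T && (T && (T || P) || !R)) && !R
    = !((T || !R) && T && (T || !R)) && !R   (absorption)
    = !(T && (T || !R)) && !R   (absorption)
    = !T && !R   (absorption)
E2: !((T && (T || P) || !T && (T || P)) && !!T) && !R
    = !((T && (T || P) || !T && (T || P)) && T) && !R   (double negation)
    = !((T || P) && T) && !R   (distribution)
    = !T && !R   (absorption)
Both reduce to !T && !R, so they are equivalent.

Yes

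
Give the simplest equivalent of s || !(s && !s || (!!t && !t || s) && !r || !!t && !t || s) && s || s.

s

s || !(s && !s || (!!t && !t || s) && !r || !!t && !t || s) && s || s
= s || !((!!t && !t || s) && !r || !!t && !t || s) && s || s   [complement / identity]
= s || !(!!t && !t || s) && s || s   [absorption]
= s || !(t && !t || s) && s || s   [double negation]
= s || !s && s || s   [complement / identity]
= s || s   [complement / identity]
= s   [idempotence]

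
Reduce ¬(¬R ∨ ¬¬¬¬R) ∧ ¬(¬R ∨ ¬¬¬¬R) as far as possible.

¬(¬R ∨ ¬¬¬¬R) ∧ ¬(¬R ∨ ¬¬¬¬R)
= ¬(¬R ∨ ¬¬¬¬R)   [idempotence]
= R ∧ ¬¬¬R   [De Morgan]
= R ∧ ¬R   [double negation]
= False   [complement]

False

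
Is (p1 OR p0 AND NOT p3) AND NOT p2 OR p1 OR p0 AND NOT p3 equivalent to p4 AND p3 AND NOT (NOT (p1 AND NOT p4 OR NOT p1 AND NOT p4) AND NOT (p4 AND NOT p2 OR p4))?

E1: (p1 OR p0 AND NOT p3) AND NOT p2 OR p1 OR p0 AND NOT p3
    = p1 OR p0 AND NOT p3
E2: p4 AND p3 AND NOT (NOT (p1 AND NOT p4 OR NOT p1 AND NOT p4) AND NOT (p4 AND NOT p2 OR p4))
    = p4 AND p3 AND NOT (NOT NOT p4 AND NOT (p4 AND NOT p2 OR p4))
    = p4 AND p3 AND NOT (NOT NOT p4 AND NOT p4)
    = p4 AND p3 AND (NOT p4 OR p4)
    = p4 AND p3
These differ: at p0=1, p1=1, p2=0, p3=0, p4=1, E1 = 1 but E2 = 0.

No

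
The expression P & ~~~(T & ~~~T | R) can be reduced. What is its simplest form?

P & ~~~(T & ~~~T | R)
= P & ~(T & ~~~T | R)
= P & ~(T & ~T | R)
= P & ~R

P & ~R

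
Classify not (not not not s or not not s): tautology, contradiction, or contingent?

not (not not not s or not not s)
= not (not s or not not s)   — double negation
= s and not s   — De Morgan
= False   — complement

contradiction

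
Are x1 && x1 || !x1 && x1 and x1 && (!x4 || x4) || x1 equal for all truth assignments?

Yes

E1: x1 && x1 || !x1 && x1
    = x1   [distribution]
E2: x1 && (!x4 || x4) || x1
    = x1 || x1   [complement / identity]
    = x1   [idempotence]
Both reduce to x1, so they are equivalent.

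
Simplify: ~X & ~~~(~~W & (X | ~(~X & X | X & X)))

~X & ~W

~X & ~~~(~~W & (X | ~(~X & X | X & X)))
= ~X & ~(~~W & (X | ~(~X & X | X & X)))
= ~X & ~(~~W & (X | ~X))
= ~X & ~(W & (X | ~X))
= ~X & ~W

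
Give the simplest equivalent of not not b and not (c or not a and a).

b and not c

not not b and not (c or not a and a)
= b and not (c or not a and a)   [double negation]
= b and not c   [complement / identity]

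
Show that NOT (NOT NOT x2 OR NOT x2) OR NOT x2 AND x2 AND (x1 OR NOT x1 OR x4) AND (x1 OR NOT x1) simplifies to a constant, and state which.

NOT (NOT NOT x2 OR NOT x2) OR NOT x2 AND x2 AND (x1 OR NOT x1 OR x4) AND (x1 OR NOT x1)
= NOT (NOT NOT x2 OR NOT x2) OR NOT x2 AND x2 AND (x1 OR NOT x1)   [absorption]
= NOT x2 AND x2 OR NOT x2 AND x2 AND (x1 OR NOT x1)   [De Morgan]
= NOT x2 AND x2 OR NOT x2 AND x2   [complement / identity]
= NOT x2 AND x2   [idempotence]
= FALSE   [complement]

FALSE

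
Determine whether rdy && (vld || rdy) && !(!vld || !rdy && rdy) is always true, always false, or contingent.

contingent

rdy && (vld || rdy) && !(!vld || !rdy && rdy)
= rdy && (vld || rdy) && !!vld
= rdy && (vld || rdy) && vld
= rdy && vld
This depends on rdy, vld, so it is not a constant.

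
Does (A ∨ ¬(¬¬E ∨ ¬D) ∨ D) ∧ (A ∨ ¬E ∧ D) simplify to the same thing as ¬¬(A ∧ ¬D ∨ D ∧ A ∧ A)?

E1: (A ∨ ¬(¬¬E ∨ ¬D) ∨ D) ∧ (A ∨ ¬E ∧ D)
    = (A ∨ ¬E ∧ D ∨ D) ∧ (A ∨ ¬E ∧ D)
    = A ∨ ¬E ∧ D
E2: ¬¬(A ∧ ¬D ∨ D ∧ A ∧ A)
    = ¬¬(A ∧ ¬D ∨ D ∧ A)
    = ¬¬A
    = A
These differ: at A=0, D=1, E=0, E1 = 1 but E2 = 0.

No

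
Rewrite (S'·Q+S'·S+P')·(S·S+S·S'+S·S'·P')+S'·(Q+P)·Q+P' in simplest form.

(S'·Q+S'·S+P')·(S·S+S·S'+S·S'·P')+S'·(Q+P)·Q+P'
= (S'·Q+S'·S+P')·(S·S+S·S'+S·S'·P')+S'·Q+P'
= (S'·Q+S'·S+P')·(S·S+S·S')+S'·Q+P'
= (S'·Q+P')·(S·S+S·S')+S'·Q+P'
= (S'·Q+P')·S+S'·Q+P'
= S'·Q+P'

S'·Q+P'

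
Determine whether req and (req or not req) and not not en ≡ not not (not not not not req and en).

E1: req and (req or not req) and not not en
    = req and (req or not req) and en
    = req and en
E2: not not (not not not not req and en)
    = not not (not not req and en)
    = not not req and en
    = req and en
Both reduce to req and en, so they are equivalent.

Yes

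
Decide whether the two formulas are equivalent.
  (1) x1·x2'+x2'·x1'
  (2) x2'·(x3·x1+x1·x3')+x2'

Yes

E1: x1·x2'+x2'·x1'
    = x2'   (distribution)
E2: x2'·(x3·x1+x1·x3')+x2'
    = x2'·x1+x2'   (distribution)
    = x2'   (absorption)
Both reduce to x2', so they are equivalent.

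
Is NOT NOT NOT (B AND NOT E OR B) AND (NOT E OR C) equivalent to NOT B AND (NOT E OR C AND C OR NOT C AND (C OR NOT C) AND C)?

Yes

E1: NOT NOT NOT (B AND NOT E OR B) AND (NOT E OR C)
    = NOT (B AND NOT E OR B) AND (NOT E OR C)   (double negation)
    = NOT B AND (NOT E OR C)   (absorption)
E2: NOT B AND (NOT E OR C AND C OR NOT C AND (C OR NOT C) AND C)
    = NOT B AND (NOT E OR C AND C OR NOT C AND C)   (complement / identity)
    = NOT B AND (NOT E OR C)   (distribution)
Both reduce to NOT B AND (NOT E OR C), so they are equivalent.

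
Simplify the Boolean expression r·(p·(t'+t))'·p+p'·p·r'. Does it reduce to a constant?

0

r·(p·(t'+t))'·p+p'·p·r'
= r·p'·p+p'·p·r'   [complement / identity]
= p'·p   [distribution]
= 0   [complement]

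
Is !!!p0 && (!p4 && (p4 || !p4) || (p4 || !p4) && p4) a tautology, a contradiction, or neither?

!!!p0 && (!p4 && (p4 || !p4) || (p4 || !p4) && p4)
= !!!p0 && (p4 || !p4)   (distribution)
= !p0 && (p4 || !p4)   (double negation)
= !p0   (complement / identity)
This depends on p0, so it is not a constant.

neither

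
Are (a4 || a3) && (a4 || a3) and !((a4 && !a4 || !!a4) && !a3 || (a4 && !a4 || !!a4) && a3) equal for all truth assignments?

E1: (a4 || a3) && (a4 || a3)
    = a4 || a3   — idempotence
E2: !((a4 && !a4 || !!a4) && !a3 || (a4 && !a4 || !!a4) && a3)
    = !(a4 && !a4 || !!a4)   — distribution
    = !(a4 && !a4 || a4)   — double negation
    = !a4   — complement / identity
These differ: at a3=0, a4=1, E1 = 1 but E2 = 0.

No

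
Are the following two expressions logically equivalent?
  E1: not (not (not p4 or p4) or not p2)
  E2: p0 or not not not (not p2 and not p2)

No

E1: not (not (not p4 or p4) or not p2)
    = (not p4 or p4) and p2
    = p2
E2: p0 or not not not (not p2 and not p2)
    = p0 or not (not p2 and not p2)
    = p0 or p2 or p2
    = p0 or p2
These differ: at p0=1, p2=0, p4=0, E1 = 0 but E2 = 1.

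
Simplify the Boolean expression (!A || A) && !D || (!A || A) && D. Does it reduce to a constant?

true

(!A || A) && !D || (!A || A) && D
= !A || A
= true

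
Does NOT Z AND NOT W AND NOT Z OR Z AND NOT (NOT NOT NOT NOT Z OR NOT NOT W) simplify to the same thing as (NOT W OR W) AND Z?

No

E1: NOT Z AND NOT W AND NOT Z OR Z AND NOT (NOT NOT NOT NOT Z OR NOT NOT W)
    = NOT Z AND NOT W AND NOT Z OR Z AND NOT NOT NOT Z AND NOT W   — De Morgan
    = NOT Z AND NOT W AND NOT Z OR Z AND NOT Z AND NOT W   — double negation
    = NOT Z AND NOT W   — distribution
E2: (NOT W OR W) AND Z
    = Z   — complement / identity
These differ: at W=0, Z=1, E1 = 0 but E2 = 1.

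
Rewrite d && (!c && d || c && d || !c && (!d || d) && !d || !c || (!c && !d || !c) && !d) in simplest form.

d && (!c && d || c && d || !c && (!d || d) && !d || !c || (!c && !d || !c) && !d)
= d && (!c && d || c && d || !c && !d || !c || (!c && !d || !c) && !d)   (complement / identity)
= d && (!c && d || c && d || !c && !d || !c)   (absorption)
= d && (!c && d || c && d || !c)   (absorption)
= d && (d || !c)   (distribution)
= d   (absorption)

d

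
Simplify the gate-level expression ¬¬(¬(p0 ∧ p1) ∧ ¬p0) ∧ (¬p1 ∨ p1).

¬p0

¬¬(¬(p0 ∧ p1) ∧ ¬p0) ∧ (¬p1 ∨ p1)
= ¬(p0 ∧ p1 ∨ p0) ∧ (¬p1 ∨ p1)   [De Morgan]
= ¬(p0 ∧ p1 ∨ p0)   [complement / identity]
= ¬p0   [absorption]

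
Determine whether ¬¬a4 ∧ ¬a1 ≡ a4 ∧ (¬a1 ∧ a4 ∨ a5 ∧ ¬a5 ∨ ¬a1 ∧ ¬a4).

E1: ¬¬a4 ∧ ¬a1
    = a4 ∧ ¬a1   (double negation)
E2: a4 ∧ (¬a1 ∧ a4 ∨ a5 ∧ ¬a5 ∨ ¬a1 ∧ ¬a4)
    = a4 ∧ (¬a1 ∧ a4 ∨ ¬a1 ∧ ¬a4)   (complement / identity)
    = a4 ∧ ¬a1   (distribution)
Both reduce to a4 ∧ ¬a1, so they are equivalent.

Yes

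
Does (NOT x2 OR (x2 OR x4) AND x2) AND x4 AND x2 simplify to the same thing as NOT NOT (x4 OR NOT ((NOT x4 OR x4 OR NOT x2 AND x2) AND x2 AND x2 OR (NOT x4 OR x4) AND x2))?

E1: (NOT x2 OR (x2 OR x4) AND x2) AND x4 AND x2
    = (NOT x2 OR x2) AND x4 AND x2   [absorption]
    = x4 AND x2   [complement / identity]
E2: NOT NOT (x4 OR NOT ((NOT x4 OR x4 OR NOT x2 AND x2) AND x2 AND x2 OR (NOT x4 OR x4) AND x2))
    = NOT NOT (x4 OR NOT ((NOT x4 OR x4) AND x2 AND x2 OR (NOT x4 OR x4) AND x2))   [complement / identity]
    = NOT NOT (x4 OR NOT ((NOT x4 OR x4) AND x2))   [absorption]
    = NOT NOT (x4 OR NOT x2)   [complement / identity]
    = x4 OR NOT x2   [double negation]
These differ: at x2=0, x4=0, E1 = 0 but E2 = 1.

No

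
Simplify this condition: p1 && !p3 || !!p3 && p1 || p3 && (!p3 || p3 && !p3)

p1 && !p3 || !!p3 && p1 || p3 && (!p3 || p3 && !p3)
= p1 && !p3 || p3 && p1 || p3 && (!p3 || p3 && !p3)   — double negation
= p1 || p3 && (!p3 || p3 && !p3)   — distribution
= p1 || p3 && !p3   — complement / identity
= p1   — complement / identity

p1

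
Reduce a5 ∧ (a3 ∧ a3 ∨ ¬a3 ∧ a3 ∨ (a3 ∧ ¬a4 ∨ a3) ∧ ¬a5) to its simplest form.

a5 ∧ a3

a5 ∧ (a3 ∧ a3 ∨ ¬a3 ∧ a3 ∨ (a3 ∧ ¬a4 ∨ a3) ∧ ¬a5)
= a5 ∧ (a3 ∧ a3 ∨ ¬a3 ∧ a3 ∨ a3 ∧ ¬a5)   — absorption
= a5 ∧ (a3 ∨ a3 ∧ ¬a5)   — distribution
= a5 ∧ a3   — absorption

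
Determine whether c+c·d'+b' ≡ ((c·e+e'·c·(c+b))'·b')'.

No

E1: c+c·d'+b'
    = c+b'   [absorption]
E2: ((c·e+e'·c·(c+b))'·b')'
    = ((c·e+e'·c)'·b')'   [absorption]
    = c·e+e'·c+b   [De Morgan]
    = c+b   [distribution]
These differ: at b=0, c=0, d=0, e=1, E1 = 1 but E2 = 0.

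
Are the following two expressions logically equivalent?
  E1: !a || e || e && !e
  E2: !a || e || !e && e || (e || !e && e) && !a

E1: !a || e || e && !e
    = !a || e   [complement / identity]
E2: !a || e || !e && e || (e || !e && e) && !a
    = !a || e || !e && e   [absorption]
    = !a || e   [complement / identity]
Both reduce to !a || e, so they are equivalent.

Yes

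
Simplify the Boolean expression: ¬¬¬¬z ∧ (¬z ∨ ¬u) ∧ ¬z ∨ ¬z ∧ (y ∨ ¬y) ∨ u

¬z ∨ u

¬¬¬¬z ∧ (¬z ∨ ¬u) ∧ ¬z ∨ ¬z ∧ (y ∨ ¬y) ∨ u
= ¬¬¬¬z ∧ ¬z ∨ ¬z ∧ (y ∨ ¬y) ∨ u   — absorption
= ¬¬z ∧ ¬z ∨ ¬z ∧ (y ∨ ¬y) ∨ u   — double negation
= ¬¬z ∧ ¬z ∨ ¬z ∨ u   — complement / identity
= z ∧ ¬z ∨ ¬z ∨ u   — double negation
= ¬z ∨ u   — complement / identity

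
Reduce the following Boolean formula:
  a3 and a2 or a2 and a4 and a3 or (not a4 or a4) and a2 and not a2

a3 and a2 or a2 and a4 and a3 or (not a4 or a4) and a2 and not a2
= a3 and a2 or a2 and a4 and a3 or a2 and not a2   — complement / identity
= a3 and a2 or a2 and a4 and a3   — complement / identity
= a3 and (a2 or a2 and a4)   — distribution
= a3 and a2   — absorption

a3 and a2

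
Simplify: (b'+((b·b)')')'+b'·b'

b'

(b'+((b·b)')')'+b'·b'
= b·(b·b)'+b'·b'   — De Morgan
= b·b'+b'·b'   — idempotence
= b'   — distribution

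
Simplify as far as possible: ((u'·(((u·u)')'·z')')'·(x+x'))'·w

u'·w

((u'·(((u·u)')'·z')')'·(x+x'))'·w
= ((u'·(((u·u)')'·z')')')'·w
= ((u'·((u·u)'+z))')'·w
= ((u'·(u'+z))')'·w
= ((u')')'·w
= u'·w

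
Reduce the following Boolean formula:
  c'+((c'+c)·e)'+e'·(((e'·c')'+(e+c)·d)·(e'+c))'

c'+e'

c'+((c'+c)·e)'+e'·(((e'·c')'+(e+c)·d)·(e'+c))'
= c'+e'+e'·(((e'·c')'+(e+c)·d)·(e'+c))'   — complement / identity
= c'+e'+e'·((e+c+(e+c)·d)·(e'+c))'   — De Morgan
= c'+e'+e'·((e+c)·(e'+c))'   — absorption
= c'+e'+e'·(e·e'+c)'   — distribution
= c'+e'+e'·c'   — complement / identity
= c'+e'   — absorption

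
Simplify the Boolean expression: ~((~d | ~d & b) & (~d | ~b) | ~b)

~((~d | ~d & b) & (~d | ~b) | ~b)
= ~(~d & (~d | ~b) | ~b)
= ~(~d | ~b)
= d & b

d & b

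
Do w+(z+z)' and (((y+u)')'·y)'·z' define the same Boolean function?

No

E1: w+(z+z)'
    = w+z'   (idempotence)
E2: (((y+u)')'·y)'·z'
    = ((y+u)·y)'·z'   (double negation)
    = y'·z'   (absorption)
These differ: at u=1, w=1, y=1, z=1, E1 = 1 but E2 = 0.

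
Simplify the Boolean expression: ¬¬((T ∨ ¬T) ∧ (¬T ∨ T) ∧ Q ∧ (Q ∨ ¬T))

Q

¬¬((T ∨ ¬T) ∧ (¬T ∨ T) ∧ Q ∧ (Q ∨ ¬T))
= ¬¬((¬T ∨ T) ∧ Q ∧ (Q ∨ ¬T))   [complement / identity]
= ¬¬(Q ∧ (Q ∨ ¬T))   [complement / identity]
= ¬¬Q   [absorption]
= Q   [double negation]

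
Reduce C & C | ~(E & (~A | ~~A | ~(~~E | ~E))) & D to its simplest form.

C & C | ~(E & (~A | ~~A | ~(~~E | ~E))) & D
= C & C | ~(E & (~A | A | ~(~~E | ~E))) & D   (double negation)
= C | ~(E & (~A | A | ~(~~E | ~E))) & D   (idempotence)
= C | ~(E & (~A | A | ~E & E)) & D   (De Morgan)
= C | ~(E & (~A | A)) & D   (complement / identity)
= C | ~E & D   (complement / identity)

C | ~E & D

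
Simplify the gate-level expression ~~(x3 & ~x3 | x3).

~~(x3 & ~x3 | x3)
= ~~x3
= x3

x3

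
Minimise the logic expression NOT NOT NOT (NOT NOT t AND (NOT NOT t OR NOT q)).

NOT NOT NOT (NOT NOT t AND (NOT NOT t OR NOT q))
= NOT NOT NOT NOT NOT t
= NOT NOT NOT t
= NOT t

NOT t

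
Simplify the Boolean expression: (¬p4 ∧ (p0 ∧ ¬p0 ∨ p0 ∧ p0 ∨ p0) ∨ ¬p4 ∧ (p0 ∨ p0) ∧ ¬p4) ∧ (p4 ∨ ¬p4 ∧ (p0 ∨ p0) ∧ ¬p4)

(¬p4 ∧ (p0 ∧ ¬p0 ∨ p0 ∧ p0 ∨ p0) ∨ ¬p4 ∧ (p0 ∨ p0) ∧ ¬p4) ∧ (p4 ∨ ¬p4 ∧ (p0 ∨ p0) ∧ ¬p4)
= (¬p4 ∧ (p0 ∨ p0) ∨ ¬p4 ∧ (p0 ∨ p0) ∧ ¬p4) ∧ (p4 ∨ ¬p4 ∧ (p0 ∨ p0) ∧ ¬p4)   — distribution
= ¬p4 ∧ (p0 ∨ p0) ∧ ¬p4 ∨ ¬p4 ∧ (p0 ∨ p0) ∧ p4   — distribution
= ¬p4 ∧ (p0 ∨ p0)   — distribution
= ¬p4 ∧ p0   — idempotence

¬p4 ∧ p0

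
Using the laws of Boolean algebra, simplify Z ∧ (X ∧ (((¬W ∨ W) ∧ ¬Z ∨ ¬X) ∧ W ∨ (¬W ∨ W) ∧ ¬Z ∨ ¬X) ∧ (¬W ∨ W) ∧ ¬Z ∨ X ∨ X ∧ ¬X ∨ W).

Z ∧ (X ∨ W)

Z ∧ (X ∧ (((¬W ∨ W) ∧ ¬Z ∨ ¬X) ∧ W ∨ (¬W ∨ W) ∧ ¬Z ∨ ¬X) ∧ (¬W ∨ W) ∧ ¬Z ∨ X ∨ X ∧ ¬X ∨ W)
= Z ∧ (X ∧ ((¬W ∨ W) ∧ ¬Z ∨ ¬X) ∧ (¬W ∨ W) ∧ ¬Z ∨ X ∨ X ∧ ¬X ∨ W)
= Z ∧ (X ∧ (¬W ∨ W) ∧ ¬Z ∨ X ∨ X ∧ ¬X ∨ W)
= Z ∧ (X ∧ ¬Z ∨ X ∨ X ∧ ¬X ∨ W)
= Z ∧ (X ∧ ¬Z ∨ X ∨ W)
= Z ∧ (X ∨ W)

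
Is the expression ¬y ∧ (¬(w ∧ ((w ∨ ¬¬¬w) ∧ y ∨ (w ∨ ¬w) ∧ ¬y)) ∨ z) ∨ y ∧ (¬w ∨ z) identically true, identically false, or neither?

neither

¬y ∧ (¬(w ∧ ((w ∨ ¬¬¬w) ∧ y ∨ (w ∨ ¬w) ∧ ¬y)) ∨ z) ∨ y ∧ (¬w ∨ z)
= ¬y ∧ (¬(w ∧ ((w ∨ ¬w) ∧ y ∨ (w ∨ ¬w) ∧ ¬y)) ∨ z) ∨ y ∧ (¬w ∨ z)   — double negation
= ¬y ∧ (¬(w ∧ (w ∨ ¬w)) ∨ z) ∨ y ∧ (¬w ∨ z)   — distribution
= ¬y ∧ (¬w ∨ z) ∨ y ∧ (¬w ∨ z)   — complement / identity
= ¬w ∨ z   — distribution
This depends on w, z, so it is not a constant.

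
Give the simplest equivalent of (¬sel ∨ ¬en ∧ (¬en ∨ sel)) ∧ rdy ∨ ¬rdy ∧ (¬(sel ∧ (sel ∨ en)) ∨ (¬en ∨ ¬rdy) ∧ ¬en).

(¬sel ∨ ¬en ∧ (¬en ∨ sel)) ∧ rdy ∨ ¬rdy ∧ (¬(sel ∧ (sel ∨ en)) ∨ (¬en ∨ ¬rdy) ∧ ¬en)
= (¬sel ∨ ¬en ∧ (¬en ∨ sel)) ∧ rdy ∨ ¬rdy ∧ (¬(sel ∧ (sel ∨ en)) ∨ ¬en)   (absorption)
= (¬sel ∨ ¬en) ∧ rdy ∨ ¬rdy ∧ (¬(sel ∧ (sel ∨ en)) ∨ ¬en)   (absorption)
= (¬sel ∨ ¬en) ∧ rdy ∨ ¬rdy ∧ (¬sel ∨ ¬en)   (absorption)
= ¬sel ∨ ¬en   (distribution)

¬sel ∨ ¬en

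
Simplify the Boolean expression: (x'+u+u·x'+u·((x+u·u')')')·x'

(x'+u+u·x'+u·((x+u·u')')')·x'
= (x'+u+u·x'+u·(x+u·u'))·x'   [double negation]
= (x'+u+u·x'+u·x)·x'   [complement / identity]
= (x'+u+u·x)·x'   [absorption]
= (x'+u)·x'   [absorption]
= x'   [absorption]

x'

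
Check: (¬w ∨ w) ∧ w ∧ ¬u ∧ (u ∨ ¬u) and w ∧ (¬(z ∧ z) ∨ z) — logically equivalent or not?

E1: (¬w ∨ w) ∧ w ∧ ¬u ∧ (u ∨ ¬u)
    = w ∧ ¬u ∧ (u ∨ ¬u)   (complement / identity)
    = w ∧ ¬u   (complement / identity)
E2: w ∧ (¬(z ∧ z) ∨ z)
    = w ∧ (¬z ∨ z)   (idempotence)
    = w   (complement / identity)
These differ: at u=1, w=1, z=0, E1 = 0 but E2 = 1.

No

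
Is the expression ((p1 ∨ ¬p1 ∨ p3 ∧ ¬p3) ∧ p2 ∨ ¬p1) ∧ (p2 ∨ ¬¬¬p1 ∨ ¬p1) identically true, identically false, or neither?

((p1 ∨ ¬p1 ∨ p3 ∧ ¬p3) ∧ p2 ∨ ¬p1) ∧ (p2 ∨ ¬¬¬p1 ∨ ¬p1)
= ((p1 ∨ ¬p1 ∨ p3 ∧ ¬p3) ∧ p2 ∨ ¬p1) ∧ (p2 ∨ ¬p1 ∨ ¬p1)   [double negation]
= ((p1 ∨ ¬p1) ∧ p2 ∨ ¬p1) ∧ (p2 ∨ ¬p1 ∨ ¬p1)   [complement / identity]
= (p2 ∨ ¬p1) ∧ (p2 ∨ ¬p1 ∨ ¬p1)   [complement / identity]
= (p2 ∨ ¬p1) ∧ (p2 ∨ ¬p1)   [idempotence]
= p2 ∨ ¬p1   [idempotence]
This depends on p1, p2, so it is not a constant.

neither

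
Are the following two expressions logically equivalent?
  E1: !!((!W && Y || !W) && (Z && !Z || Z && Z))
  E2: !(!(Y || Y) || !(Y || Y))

No

E1: !!((!W && Y || !W) && (Z && !Z || Z && Z))
    = !!((!W && Y || !W) && Z)
    = !!(!W && Z)
    = !W && Z
E2: !(!(Y || Y) || !(Y || Y))
    = !!(Y || Y)
    = !!Y
    = Y
These differ: at W=1, Y=1, Z=0, E1 = 0 but E2 = 1.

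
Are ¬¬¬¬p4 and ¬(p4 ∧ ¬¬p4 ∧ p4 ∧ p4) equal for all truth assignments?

No

E1: ¬¬¬¬p4
    = ¬¬p4
    = p4
E2: ¬(p4 ∧ ¬¬p4 ∧ p4 ∧ p4)
    = ¬(p4 ∧ p4 ∧ p4 ∧ p4)
    = ¬(p4 ∧ p4)
    = ¬p4
These differ: at p4=0, E1 = 0 but E2 = 1.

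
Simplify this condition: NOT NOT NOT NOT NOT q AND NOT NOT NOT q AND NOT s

NOT NOT NOT NOT NOT q AND NOT NOT NOT q AND NOT s
= NOT NOT NOT q AND NOT NOT NOT q AND NOT s   — double negation
= NOT NOT NOT q AND NOT s   — idempotence
= NOT q AND NOT s   — double negation

NOT q AND NOT s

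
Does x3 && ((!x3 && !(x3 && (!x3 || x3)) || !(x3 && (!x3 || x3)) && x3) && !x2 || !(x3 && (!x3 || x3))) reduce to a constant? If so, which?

yes, False

x3 && ((!x3 && !(x3 && (!x3 || x3)) || !(x3 && (!x3 || x3)) && x3) && !x2 || !(x3 && (!x3 || x3)))
= x3 && (!(x3 && (!x3 || x3)) && !x2 || !(x3 && (!x3 || x3)))
= x3 && !(x3 && (!x3 || x3))
= x3 && !x3
= false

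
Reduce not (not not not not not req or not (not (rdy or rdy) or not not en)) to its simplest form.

not (not not not not not req or not (not (rdy or rdy) or not not en))
= not (not not not req or not (not (rdy or rdy) or not not en))   — double negation
= not (not not not req or not (not (rdy or rdy) or en))   — double negation
= not (not req or not (not (rdy or rdy) or en))   — double negation
= not (not req or not (not rdy or en))   — idempotence
= req and (not rdy or en)   — De Morgan

req and (not rdy or en)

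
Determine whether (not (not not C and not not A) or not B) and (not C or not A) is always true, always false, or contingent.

contingent

(not (not not C and not not A) or not B) and (not C or not A)
= (not C or not A or not B) and (not C or not A)
= not C or not A
This depends on A, C, so it is not a constant.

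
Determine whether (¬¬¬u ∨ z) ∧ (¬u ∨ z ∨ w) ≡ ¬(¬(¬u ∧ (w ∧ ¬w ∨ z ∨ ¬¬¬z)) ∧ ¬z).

Yes

E1: (¬¬¬u ∨ z) ∧ (¬u ∨ z ∨ w)
    = (¬u ∨ z) ∧ (¬u ∨ z ∨ w)   — double negation
    = ¬u ∨ z   — absorption
E2: ¬(¬(¬u ∧ (w ∧ ¬w ∨ z ∨ ¬¬¬z)) ∧ ¬z)
    = ¬u ∧ (w ∧ ¬w ∨ z ∨ ¬¬¬z) ∨ z   — De Morgan
    = ¬u ∧ (z ∨ ¬¬¬z) ∨ z   — complement / identity
    = ¬u ∧ (z ∨ ¬z) ∨ z   — double negation
    = ¬u ∨ z   — complement / identity
Both reduce to ¬u ∨ z, so they are equivalent.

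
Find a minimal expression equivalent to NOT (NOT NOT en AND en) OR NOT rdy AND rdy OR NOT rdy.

NOT en OR NOT rdy

NOT (NOT NOT en AND en) OR NOT rdy AND rdy OR NOT rdy
= NOT (NOT NOT en AND en) OR NOT rdy   (complement / identity)
= NOT (en AND en) OR NOT rdy   (double negation)
= NOT en OR NOT rdy   (idempotence)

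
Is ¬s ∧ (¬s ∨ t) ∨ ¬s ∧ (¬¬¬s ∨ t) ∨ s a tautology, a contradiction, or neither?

¬s ∧ (¬s ∨ t) ∨ ¬s ∧ (¬¬¬s ∨ t) ∨ s
= ¬s ∧ (¬s ∨ t) ∨ ¬s ∧ (¬s ∨ t) ∨ s   — double negation
= ¬s ∧ (¬s ∨ t) ∨ s   — idempotence
= ¬s ∨ s   — absorption
= True   — complement

tautology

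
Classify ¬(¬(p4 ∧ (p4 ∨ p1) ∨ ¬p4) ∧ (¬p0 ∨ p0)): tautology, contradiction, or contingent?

tautology

¬(¬(p4 ∧ (p4 ∨ p1) ∨ ¬p4) ∧ (¬p0 ∨ p0))
= ¬(¬(p4 ∨ ¬p4) ∧ (¬p0 ∨ p0))   [absorption]
= ¬¬(p4 ∨ ¬p4)   [complement / identity]
= p4 ∨ ¬p4   [double negation]
= True   [complement]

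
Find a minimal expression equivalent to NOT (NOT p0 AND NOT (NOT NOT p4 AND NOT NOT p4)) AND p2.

NOT (NOT p0 AND NOT (NOT NOT p4 AND NOT NOT p4)) AND p2
= (p0 OR NOT NOT p4 AND NOT NOT p4) AND p2
= (p0 OR NOT NOT p4) AND p2
= (p0 OR p4) AND p2

(p0 OR p4) AND p2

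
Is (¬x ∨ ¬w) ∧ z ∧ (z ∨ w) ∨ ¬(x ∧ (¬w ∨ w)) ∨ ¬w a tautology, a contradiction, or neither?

neither

(¬x ∨ ¬w) ∧ z ∧ (z ∨ w) ∨ ¬(x ∧ (¬w ∨ w)) ∨ ¬w
= (¬x ∨ ¬w) ∧ z ∧ (z ∨ w) ∨ ¬x ∨ ¬w   — complement / identity
= (¬x ∨ ¬w) ∧ z ∨ ¬x ∨ ¬w   — absorption
= ¬x ∨ ¬w   — absorption
This depends on w, x, so it is not a constant.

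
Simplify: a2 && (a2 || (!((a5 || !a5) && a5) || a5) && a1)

a2 && (a2 || (!((a5 || !a5) && a5) || a5) && a1)
= a2 && (a2 || (!a5 || a5) && a1)
= a2 && (a2 || a1)
= a2

a2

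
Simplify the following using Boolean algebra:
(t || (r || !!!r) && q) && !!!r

(t || (r || !!!r) && q) && !!!r
= (t || (r || !!!r) && q) && !r   (double negation)
= (t || (r || !r) && q) && !r   (double negation)
= (t || q) && !r   (complement / identity)

(t || q) && !r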